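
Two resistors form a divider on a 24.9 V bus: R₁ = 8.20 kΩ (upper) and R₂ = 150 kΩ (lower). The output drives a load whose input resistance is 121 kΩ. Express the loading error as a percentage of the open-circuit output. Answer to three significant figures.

The divider's output (Thévenin) resistance is R₁‖R₂ = 7.775 kΩ.
Fractional drop under load = R_th/(R_th + R_L) = 7.775 / (7.775 + 121) = 0.06038.
So the output falls by 6.04 %.

6.04 %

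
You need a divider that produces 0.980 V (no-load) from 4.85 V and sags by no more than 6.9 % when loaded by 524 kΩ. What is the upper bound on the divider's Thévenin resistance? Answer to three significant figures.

Loading drop = R_th/(R_th + R_L) ≤ 0.0690, so R_th ≤ R_L · ε/(1−ε) = 524 kΩ × 0.0690/0.9310 = 38.8 kΩ.
(Any R1, R2 with R2/(R1+R2) = 0.202 and R1‖R2 ≤ 38.8 kΩ will meet the spec.)

R_th ≤ 38.8 kΩ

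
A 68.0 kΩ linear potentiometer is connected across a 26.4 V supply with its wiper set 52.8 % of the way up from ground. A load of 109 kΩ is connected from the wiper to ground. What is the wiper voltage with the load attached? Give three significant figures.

The wiper splits the pot into (1−α)R = 32.10 kΩ above and αR = 35.90 kΩ below.
Lower section ‖ load = 27.01 kΩ.
V_wiper = 26.4 × 27.01/(32.10 + 27.01) = 12.1 V.

V ≈ 12.1 V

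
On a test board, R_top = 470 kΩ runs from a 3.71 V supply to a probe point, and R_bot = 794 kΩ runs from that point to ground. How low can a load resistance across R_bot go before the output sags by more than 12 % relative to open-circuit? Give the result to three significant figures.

Output resistance R_th = R_top‖R_bot = (470 × 794)/1264 = 295.2 kΩ.
The fractional drop is R_th/(R_th + R_L); requiring this ≤ 0.120 gives R_L ≥ R_th(1/0.120 − 1) = 295.2 × 7.333 = 2.17 MΩ.

R_L(min) ≈ 2.17 MΩ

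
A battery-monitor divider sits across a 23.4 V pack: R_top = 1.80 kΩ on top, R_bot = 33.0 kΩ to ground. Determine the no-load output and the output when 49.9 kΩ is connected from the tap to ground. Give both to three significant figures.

Open-circuit: V = 23.4 × 33.0/(1.80 + 33.0) = 22.2 V.
With the load, R_bot becomes R_bot‖R_L = 19.86 kΩ, so V = 23.4 × 19.86/21.66 = 21.5 V.

Unloaded: 22.2 V; loaded: 21.5 V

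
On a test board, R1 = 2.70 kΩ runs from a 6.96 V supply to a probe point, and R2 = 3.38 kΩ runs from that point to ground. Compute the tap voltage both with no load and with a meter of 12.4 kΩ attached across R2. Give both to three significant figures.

Unloaded: 3.87 V; loaded: 3.45 V

Open-circuit: V = 6.96 × 3.38/(2.70 + 3.38) = 3.87 V.
With the load, R2 becomes R2‖R_L = 2.656 kΩ, so V = 6.96 × 2.656/5.356 = 3.45 V.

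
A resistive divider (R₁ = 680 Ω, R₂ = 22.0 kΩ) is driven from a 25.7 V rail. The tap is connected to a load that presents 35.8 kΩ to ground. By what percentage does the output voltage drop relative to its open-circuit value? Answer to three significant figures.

The divider's output (Thévenin) resistance is R₁‖R₂ = 659.6 Ω.
Fractional drop under load = R_th/(R_th + R_L) = 659.6 / (659.6 + 35800) = 0.01809.
So the output falls by 1.81 %.

1.81 %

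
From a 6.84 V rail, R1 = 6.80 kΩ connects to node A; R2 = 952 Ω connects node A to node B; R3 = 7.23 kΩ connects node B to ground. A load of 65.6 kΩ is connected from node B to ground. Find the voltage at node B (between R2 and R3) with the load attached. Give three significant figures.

V ≈ 3.12 V

At node B, R3 is in parallel with the load: R3‖R_L = 6512 Ω.
Below node A the resistance is R2 + (R3‖R_L) = 7464 Ω, so V_A = 6.84 × 7464/14260 = 3.579 V.
Then V_B = V_A × (R3‖R_L)/(R2 + R3‖R_L) = 3.579 × 6512/7464 = 3.12 V.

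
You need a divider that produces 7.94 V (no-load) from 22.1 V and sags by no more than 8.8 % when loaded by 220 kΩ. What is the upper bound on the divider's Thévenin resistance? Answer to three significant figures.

R_th ≤ 21.2 kΩ

Loading drop = R_th/(R_th + R_L) ≤ 0.0880, so R_th ≤ R_L · ε/(1−ε) = 220 kΩ × 0.0880/0.9120 = 21.2 kΩ.
(Any R1, R2 with R2/(R1+R2) = 0.359 and R1‖R2 ≤ 21.2 kΩ will meet the spec.)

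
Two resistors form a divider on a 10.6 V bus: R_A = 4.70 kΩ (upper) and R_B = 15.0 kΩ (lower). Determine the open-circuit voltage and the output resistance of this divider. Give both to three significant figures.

V_th is the open-circuit tap voltage: 10.6 × 15.0/(4.70 + 15.0) = 8.07 V.
With the supply zeroed, R_A and R_B appear in parallel from the tap: R_th = R_A‖R_B = (4.70 × 15.0)/19.70 = 3.58 kΩ.

V_th = 8.07 V, R_th = 3.58 kΩ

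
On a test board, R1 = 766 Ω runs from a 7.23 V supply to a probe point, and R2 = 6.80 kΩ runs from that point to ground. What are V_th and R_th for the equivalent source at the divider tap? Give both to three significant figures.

V_th = 6.50 V, R_th = 688 Ω

V_th is the open-circuit tap voltage: 7.23 × 6800/(766 + 6800) = 6.50 V.
With the supply zeroed, R1 and R2 appear in parallel from the tap: R_th = R1‖R2 = (766 × 6800)/7566 = 688 Ω.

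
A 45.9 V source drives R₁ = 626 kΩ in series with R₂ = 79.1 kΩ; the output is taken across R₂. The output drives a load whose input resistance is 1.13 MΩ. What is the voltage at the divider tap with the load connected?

V_out ≈ 4.85 V

The load sits in parallel with R₂: R₂‖R_L = (79.1 × 1130) / (79.1 + 1130) = 73.93 kΩ.
V_out = 45.9 × 73.93 / (626 + 73.93) = 45.9 × 73.93/699.9 = 4.85 V.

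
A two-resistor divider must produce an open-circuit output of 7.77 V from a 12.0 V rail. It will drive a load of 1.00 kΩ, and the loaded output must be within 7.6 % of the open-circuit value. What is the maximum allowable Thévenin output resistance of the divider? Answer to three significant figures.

R_th ≤ 82.3 Ω

Loading drop = R_th/(R_th + R_L) ≤ 0.0760, so R_th ≤ R_L · ε/(1−ε) = 1.00 kΩ × 0.0760/0.9240 = 82.3 Ω.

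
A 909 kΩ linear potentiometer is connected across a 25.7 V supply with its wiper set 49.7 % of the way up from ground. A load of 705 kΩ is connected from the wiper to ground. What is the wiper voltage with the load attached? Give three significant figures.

V ≈ 9.66 V

The wiper splits the pot into (1−α)R = 457.2 kΩ above and αR = 451.8 kΩ below.
Lower section ‖ load = 275.3 kΩ.
V_wiper = 25.7 × 275.3/(457.2 + 275.3) = 9.66 V.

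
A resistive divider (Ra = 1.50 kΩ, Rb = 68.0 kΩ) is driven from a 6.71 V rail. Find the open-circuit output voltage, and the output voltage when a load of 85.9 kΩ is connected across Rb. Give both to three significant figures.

Unloaded: 6.57 V; loaded: 6.45 V

Open-circuit: V = 6.71 × 68.0/(1.50 + 68.0) = 6.57 V.
With the load, Rb becomes Rb‖R_L = 37.95 kΩ, so V = 6.71 × 37.95/39.45 = 6.45 V.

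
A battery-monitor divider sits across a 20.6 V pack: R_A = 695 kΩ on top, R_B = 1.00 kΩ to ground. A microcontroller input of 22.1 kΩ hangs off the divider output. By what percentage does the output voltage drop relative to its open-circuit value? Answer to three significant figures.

4.32 %

The divider's output (Thévenin) resistance is R_A‖R_B = 0.9986 kΩ.
Fractional drop under load = R_th/(R_th + R_L) = 0.9986 / (0.9986 + 22.1) = 0.04323.
So the output falls by 4.32 %.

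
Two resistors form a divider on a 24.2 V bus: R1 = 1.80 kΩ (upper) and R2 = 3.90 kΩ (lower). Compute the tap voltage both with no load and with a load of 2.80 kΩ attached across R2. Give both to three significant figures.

Open-circuit: V = 24.2 × 3.90/(1.80 + 3.90) = 16.6 V.
With the load, R2 becomes R2‖R_L = 1.630 kΩ, so V = 24.2 × 1.630/3.430 = 11.5 V.

Unloaded: 16.6 V; loaded: 11.5 V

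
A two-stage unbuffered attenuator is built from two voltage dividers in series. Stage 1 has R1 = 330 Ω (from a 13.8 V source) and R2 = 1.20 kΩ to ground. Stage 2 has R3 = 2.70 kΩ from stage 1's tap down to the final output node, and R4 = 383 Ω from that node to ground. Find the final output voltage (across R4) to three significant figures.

V_out ≈ 1.24 V

Stage 2 presents R3+R4 = 3083 Ω as a load on stage 1's tap.
Stage 1's lower leg becomes R2‖(R3+R4) = 863.8 Ω, so V_mid = 13.8 × 863.8/1194 = 9.985 V.
Stage 2 is itself unloaded: V_out = V_mid × R4/(R3+R4) = 9.985 × 383/3083 = 1.24 V.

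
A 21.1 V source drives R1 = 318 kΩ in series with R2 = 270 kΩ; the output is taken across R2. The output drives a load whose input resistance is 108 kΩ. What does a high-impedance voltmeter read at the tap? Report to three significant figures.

The load sits in parallel with R2: R2‖R_L = (270 × 108) / (270 + 108) = 77.14 kΩ.
V_out = 21.1 × 77.14 / (318 + 77.14) = 21.1 × 77.14/395.1 = 4.12 V.

V_out ≈ 4.12 V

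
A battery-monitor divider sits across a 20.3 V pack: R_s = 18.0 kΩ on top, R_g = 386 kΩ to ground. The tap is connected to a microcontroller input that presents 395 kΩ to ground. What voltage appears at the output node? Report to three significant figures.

V_out ≈ 18.6 V

The load sits in parallel with R_g: R_g‖R_L = (386 × 395) / (386 + 395) = 195.2 kΩ.
V_out = 20.3 × 195.2 / (18.0 + 195.2) = 20.3 × 195.2/213.2 = 18.6 V.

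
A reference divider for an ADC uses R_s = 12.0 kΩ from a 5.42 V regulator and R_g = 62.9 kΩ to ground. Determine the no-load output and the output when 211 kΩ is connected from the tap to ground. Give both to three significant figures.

Unloaded: 4.55 V; loaded: 4.34 V

Open-circuit: V = 5.42 × 62.9/(12.0 + 62.9) = 4.55 V.
With the load, R_g becomes R_g‖R_L = 48.46 kΩ, so V = 5.42 × 48.46/60.46 = 4.34 V.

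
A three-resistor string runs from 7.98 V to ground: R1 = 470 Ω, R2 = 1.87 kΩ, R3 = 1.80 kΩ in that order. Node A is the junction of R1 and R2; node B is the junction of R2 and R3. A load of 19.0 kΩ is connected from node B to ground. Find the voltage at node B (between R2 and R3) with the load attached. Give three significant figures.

V ≈ 3.29 V

At node B, R3 is in parallel with the load: R3‖R_L = 1644 Ω.
Below node A the resistance is R2 + (R3‖R_L) = 3514 Ω, so V_A = 7.98 × 3514/3984 = 7.039 V.
Then V_B = V_A × (R3‖R_L)/(R2 + R3‖R_L) = 7.039 × 1644/3514 = 3.29 V.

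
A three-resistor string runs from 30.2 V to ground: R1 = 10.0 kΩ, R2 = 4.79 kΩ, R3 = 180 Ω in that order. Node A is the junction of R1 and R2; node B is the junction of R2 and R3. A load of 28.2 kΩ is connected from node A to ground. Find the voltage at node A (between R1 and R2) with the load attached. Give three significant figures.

Below node A the series string R2+R3 = 4970 Ω sits in parallel with the 28200 Ω load: 4225 Ω.
V_A = 30.2 × 4225/(10000 + 4225) = 8.97 V.

V ≈ 8.97 V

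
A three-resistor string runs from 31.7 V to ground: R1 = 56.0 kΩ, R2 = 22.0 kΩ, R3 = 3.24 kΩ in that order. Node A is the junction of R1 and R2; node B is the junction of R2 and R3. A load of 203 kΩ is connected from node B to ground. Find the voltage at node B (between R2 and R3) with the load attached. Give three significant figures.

V ≈ 1.25 V

At node B, R3 is in parallel with the load: R3‖R_L = 3.189 kΩ.
Below node A the resistance is R2 + (R3‖R_L) = 25.19 kΩ, so V_A = 31.7 × 25.19/81.19 = 9.835 V.
Then V_B = V_A × (R3‖R_L)/(R2 + R3‖R_L) = 9.835 × 3.189/25.19 = 1.25 V.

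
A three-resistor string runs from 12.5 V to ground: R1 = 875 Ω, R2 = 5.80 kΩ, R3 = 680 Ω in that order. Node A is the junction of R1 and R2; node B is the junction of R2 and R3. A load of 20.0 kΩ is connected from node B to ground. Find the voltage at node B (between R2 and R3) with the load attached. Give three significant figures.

At node B, R3 is in parallel with the load: R3‖R_L = 657.6 Ω.
Below node A the resistance is R2 + (R3‖R_L) = 6458 Ω, so V_A = 12.5 × 6458/7333 = 11.01 V.
Then V_B = V_A × (R3‖R_L)/(R2 + R3‖R_L) = 11.01 × 657.6/6458 = 1.12 V.

V ≈ 1.12 V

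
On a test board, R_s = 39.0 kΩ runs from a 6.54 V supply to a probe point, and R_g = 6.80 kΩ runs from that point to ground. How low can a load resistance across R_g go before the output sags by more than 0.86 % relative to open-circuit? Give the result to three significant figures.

R_L(min) ≈ 668 kΩ

Output resistance R_th = R_s‖R_g = (39.0 × 6.80)/45.80 = 5.790 kΩ.
The fractional drop is R_th/(R_th + R_L); requiring this ≤ 0.00860 gives R_L ≥ R_th(1/0.00860 − 1) = 5.790 × 115.3 = 668 kΩ.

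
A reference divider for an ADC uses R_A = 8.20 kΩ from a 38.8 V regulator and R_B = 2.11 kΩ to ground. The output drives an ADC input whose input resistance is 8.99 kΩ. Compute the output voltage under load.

V_out ≈ 6.69 V

The load sits in parallel with R_B: R_B‖R_L = (2.11 × 8.99) / (2.11 + 8.99) = 1.709 kΩ.
V_out = 38.8 × 1.709 / (8.20 + 1.709) = 38.8 × 1.709/9.909 = 6.69 V.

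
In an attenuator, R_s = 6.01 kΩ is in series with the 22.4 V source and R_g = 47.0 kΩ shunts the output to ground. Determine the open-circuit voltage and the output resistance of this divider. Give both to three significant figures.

V_th is the open-circuit tap voltage: 22.4 × 47.0/(6.01 + 47.0) = 19.9 V.
With the supply zeroed, R_s and R_g appear in parallel from the tap: R_th = R_s‖R_g = (6.01 × 47.0)/53.01 = 5.33 kΩ.

V_th = 19.9 V, R_th = 5.33 kΩ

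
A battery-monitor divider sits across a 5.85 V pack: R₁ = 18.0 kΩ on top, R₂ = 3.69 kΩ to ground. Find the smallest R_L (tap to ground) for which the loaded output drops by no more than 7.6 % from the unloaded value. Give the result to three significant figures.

R_L(min) ≈ 37.2 kΩ

Output resistance R_th = R₁‖R₂ = (18.0 × 3.69)/21.69 = 3.062 kΩ.
The fractional drop is R_th/(R_th + R_L); requiring this ≤ 0.0760 gives R_L ≥ R_th(1/0.0760 − 1) = 3.062 × 12.16 = 37.2 kΩ.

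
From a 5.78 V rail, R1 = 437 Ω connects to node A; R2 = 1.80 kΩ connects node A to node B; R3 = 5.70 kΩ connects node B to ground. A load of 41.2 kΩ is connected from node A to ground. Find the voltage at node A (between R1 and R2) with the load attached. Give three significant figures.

Below node A the series string R2+R3 = 7500 Ω sits in parallel with the 41200 Ω load: 6345 Ω.
V_A = 5.78 × 6345/(437 + 6345) = 5.41 V.

V ≈ 5.41 V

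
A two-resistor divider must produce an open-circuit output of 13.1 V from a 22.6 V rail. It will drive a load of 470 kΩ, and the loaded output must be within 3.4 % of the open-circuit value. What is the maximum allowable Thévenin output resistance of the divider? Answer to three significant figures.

R_th ≤ 16.5 kΩ

Loading drop = R_th/(R_th + R_L) ≤ 0.0340, so R_th ≤ R_L · ε/(1−ε) = 470 kΩ × 0.0340/0.9660 = 16.5 kΩ.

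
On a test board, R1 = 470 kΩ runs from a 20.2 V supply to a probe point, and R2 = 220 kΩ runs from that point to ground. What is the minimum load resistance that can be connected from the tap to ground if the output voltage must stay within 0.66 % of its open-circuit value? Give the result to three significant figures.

R_L(min) ≈ 22.6 MΩ

Output resistance R_th = R1‖R2 = (470 × 220)/690.0 = 149.9 kΩ.
The fractional drop is R_th/(R_th + R_L); requiring this ≤ 0.00660 gives R_L ≥ R_th(1/0.00660 − 1) = 149.9 × 150.5 = 22.6 MΩ.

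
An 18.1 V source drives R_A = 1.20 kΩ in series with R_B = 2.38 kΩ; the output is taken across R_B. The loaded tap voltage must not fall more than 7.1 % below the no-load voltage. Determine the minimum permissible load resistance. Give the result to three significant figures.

Output resistance R_th = R_A‖R_B = (1200 × 2380)/3580 = 797.8 Ω.
The fractional drop is R_th/(R_th + R_L); requiring this ≤ 0.0710 gives R_L ≥ R_th(1/0.0710 − 1) = 797.8 × 13.08 = 10.4 kΩ.

R_L(min) ≈ 10.4 kΩ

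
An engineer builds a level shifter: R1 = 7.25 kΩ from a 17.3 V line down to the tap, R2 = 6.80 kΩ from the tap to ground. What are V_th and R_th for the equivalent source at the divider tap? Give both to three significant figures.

V_th is the open-circuit tap voltage: 17.3 × 6.80/(7.25 + 6.80) = 8.37 V.
With the supply zeroed, R1 and R2 appear in parallel from the tap: R_th = R1‖R2 = (7.25 × 6.80)/14.05 = 3.51 kΩ.

V_th = 8.37 V, R_th = 3.51 kΩ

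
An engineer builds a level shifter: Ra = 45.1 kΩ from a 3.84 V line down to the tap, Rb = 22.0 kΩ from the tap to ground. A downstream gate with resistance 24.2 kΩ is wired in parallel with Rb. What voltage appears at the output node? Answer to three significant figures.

V_out ≈ 0.781 V

The load sits in parallel with Rb: Rb‖R_L = (22.0 × 24.2) / (22.0 + 24.2) = 11.52 kΩ.
V_out = 3.84 × 11.52 / (45.1 + 11.52) = 3.84 × 11.52/56.62 = 0.781 V.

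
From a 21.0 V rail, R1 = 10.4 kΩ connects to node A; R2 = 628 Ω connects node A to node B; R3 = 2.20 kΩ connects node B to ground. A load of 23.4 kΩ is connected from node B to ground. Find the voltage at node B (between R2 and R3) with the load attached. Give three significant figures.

At node B, R3 is in parallel with the load: R3‖R_L = 2011 Ω.
Below node A the resistance is R2 + (R3‖R_L) = 2639 Ω, so V_A = 21.0 × 2639/13040 = 4.250 V.
Then V_B = V_A × (R3‖R_L)/(R2 + R3‖R_L) = 4.250 × 2011/2639 = 3.24 V.

V ≈ 3.24 V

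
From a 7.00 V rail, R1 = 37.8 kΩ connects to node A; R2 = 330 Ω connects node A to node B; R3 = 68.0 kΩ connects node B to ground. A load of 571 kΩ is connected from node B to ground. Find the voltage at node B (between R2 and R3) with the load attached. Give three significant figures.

V ≈ 4.30 V

At node B, R3 is in parallel with the load: R3‖R_L = 60760 Ω.
Below node A the resistance is R2 + (R3‖R_L) = 61090 Ω, so V_A = 7.00 × 61090/98890 = 4.324 V.
Then V_B = V_A × (R3‖R_L)/(R2 + R3‖R_L) = 4.324 × 60760/61090 = 4.30 V.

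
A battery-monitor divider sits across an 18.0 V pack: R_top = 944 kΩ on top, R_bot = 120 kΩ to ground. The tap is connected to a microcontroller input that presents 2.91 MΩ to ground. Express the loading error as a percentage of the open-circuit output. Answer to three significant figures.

The divider's output (Thévenin) resistance is R_top‖R_bot = 106.5 kΩ.
Fractional drop under load = R_th/(R_th + R_L) = 106.5 / (106.5 + 2910) = 0.03529.
So the output falls by 3.53 %.

3.53 %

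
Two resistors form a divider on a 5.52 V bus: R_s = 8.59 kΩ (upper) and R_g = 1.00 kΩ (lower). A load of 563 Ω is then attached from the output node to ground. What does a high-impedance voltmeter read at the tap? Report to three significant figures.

V_out ≈ 0.222 V

The load sits in parallel with R_g: R_g‖R_L = (1000 × 563) / (1000 + 563) = 360.2 Ω.
V_out = 5.52 × 360.2 / (8590 + 360.2) = 5.52 × 360.2/8950 = 0.222 V.
(Unloaded it would have been 0.576 V.)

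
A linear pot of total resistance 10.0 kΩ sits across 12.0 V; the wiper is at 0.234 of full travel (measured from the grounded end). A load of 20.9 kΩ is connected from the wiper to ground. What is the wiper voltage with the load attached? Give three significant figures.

V ≈ 2.59 V

The wiper splits the pot into (1−α)R = 7.660 kΩ above and αR = 2.340 kΩ below.
Lower section ‖ load = 2.104 kΩ.
V_wiper = 12.0 × 2.104/(7.660 + 2.104) = 2.59 V.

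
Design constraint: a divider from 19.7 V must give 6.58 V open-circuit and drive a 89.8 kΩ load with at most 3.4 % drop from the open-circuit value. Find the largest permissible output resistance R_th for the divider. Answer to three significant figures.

Loading drop = R_th/(R_th + R_L) ≤ 0.0340, so R_th ≤ R_L · ε/(1−ε) = 89.8 kΩ × 0.0340/0.9660 = 3.16 kΩ.
(Any R1, R2 with R2/(R1+R2) = 0.334 and R1‖R2 ≤ 3.16 kΩ will meet the spec.)

R_th ≤ 3.16 kΩ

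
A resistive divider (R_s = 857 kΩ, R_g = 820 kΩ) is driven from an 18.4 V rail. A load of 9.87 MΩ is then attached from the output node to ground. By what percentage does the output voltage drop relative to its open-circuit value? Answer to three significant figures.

4.07 %

The divider's output (Thévenin) resistance is R_s‖R_g = 419.0 kΩ.
Fractional drop under load = R_th/(R_th + R_L) = 419.0 / (419.0 + 9870) = 0.04073.
So the output falls by 4.07 %.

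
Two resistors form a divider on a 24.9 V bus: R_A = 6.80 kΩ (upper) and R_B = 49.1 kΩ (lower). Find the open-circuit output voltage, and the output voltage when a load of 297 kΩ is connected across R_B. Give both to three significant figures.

Unloaded: 21.9 V; loaded: 21.4 V

Open-circuit: V = 24.9 × 49.1/(6.80 + 49.1) = 21.9 V.
With the load, R_B becomes R_B‖R_L = 42.13 kΩ, so V = 24.9 × 42.13/48.93 = 21.4 V.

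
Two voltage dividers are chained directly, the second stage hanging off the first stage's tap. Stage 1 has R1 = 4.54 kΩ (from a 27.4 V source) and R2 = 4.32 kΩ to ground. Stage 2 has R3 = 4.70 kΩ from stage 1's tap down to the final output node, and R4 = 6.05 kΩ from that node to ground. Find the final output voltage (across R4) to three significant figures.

V_out ≈ 6.23 V

Stage 2 presents R3+R4 = 10.75 kΩ as a load on stage 1's tap.
Stage 1's lower leg becomes R2‖(R3+R4) = 3.082 kΩ, so V_mid = 27.4 × 3.082/7.622 = 11.08 V.
Stage 2 is itself unloaded: V_out = V_mid × R4/(R3+R4) = 11.08 × 6.05/10.75 = 6.23 V.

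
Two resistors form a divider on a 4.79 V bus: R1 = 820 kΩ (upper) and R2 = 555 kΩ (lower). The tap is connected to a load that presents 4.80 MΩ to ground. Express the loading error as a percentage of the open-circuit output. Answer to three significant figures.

The divider's output (Thévenin) resistance is R1‖R2 = 331.0 kΩ.
Fractional drop under load = R_th/(R_th + R_L) = 331.0 / (331.0 + 4800) = 0.06451.
So the output falls by 6.45 %.

6.45 %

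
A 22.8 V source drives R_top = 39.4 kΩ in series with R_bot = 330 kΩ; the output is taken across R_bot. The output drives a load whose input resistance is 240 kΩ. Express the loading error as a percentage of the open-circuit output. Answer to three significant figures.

The divider's output (Thévenin) resistance is R_top‖R_bot = 35.20 kΩ.
Fractional drop under load = R_th/(R_th + R_L) = 35.20 / (35.20 + 240) = 0.1279.
So the output falls by 12.8 %.

12.8 %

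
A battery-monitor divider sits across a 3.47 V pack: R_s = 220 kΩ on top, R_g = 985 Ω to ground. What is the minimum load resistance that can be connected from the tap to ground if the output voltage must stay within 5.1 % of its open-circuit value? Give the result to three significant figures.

Output resistance R_th = R_s‖R_g = (220000 × 985)/221000 = 980.6 Ω.
The fractional drop is R_th/(R_th + R_L); requiring this ≤ 0.0510 gives R_L ≥ R_th(1/0.0510 − 1) = 980.6 × 18.61 = 18.2 kΩ.

R_L(min) ≈ 18.2 kΩ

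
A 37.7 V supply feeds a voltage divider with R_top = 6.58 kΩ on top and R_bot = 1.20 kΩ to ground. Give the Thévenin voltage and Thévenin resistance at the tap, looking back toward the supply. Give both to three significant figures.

V_th is the open-circuit tap voltage: 37.7 × 1.20/(6.58 + 1.20) = 5.81 V.
With the supply zeroed, R_top and R_bot appear in parallel from the tap: R_th = R_top‖R_bot = (6.58 × 1.20)/7.780 = 1.01 kΩ.

V_th = 5.81 V, R_th = 1.01 kΩ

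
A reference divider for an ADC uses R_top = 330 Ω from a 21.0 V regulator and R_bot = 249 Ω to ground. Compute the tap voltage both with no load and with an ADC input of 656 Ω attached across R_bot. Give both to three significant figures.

Unloaded: 9.03 V; loaded: 7.42 V

Open-circuit: V = 21.0 × 249/(330 + 249) = 9.03 V.
With the load, R_bot becomes R_bot‖R_L = 180.5 Ω, so V = 21.0 × 180.5/510.5 = 7.42 V.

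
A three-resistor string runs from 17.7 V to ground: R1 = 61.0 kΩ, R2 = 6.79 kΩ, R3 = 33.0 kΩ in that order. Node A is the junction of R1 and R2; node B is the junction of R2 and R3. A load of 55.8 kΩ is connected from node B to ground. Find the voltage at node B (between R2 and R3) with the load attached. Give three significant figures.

V ≈ 4.15 V

At node B, R3 is in parallel with the load: R3‖R_L = 20.74 kΩ.
Below node A the resistance is R2 + (R3‖R_L) = 27.53 kΩ, so V_A = 17.7 × 27.53/88.53 = 5.504 V.
Then V_B = V_A × (R3‖R_L)/(R2 + R3‖R_L) = 5.504 × 20.74/27.53 = 4.15 V.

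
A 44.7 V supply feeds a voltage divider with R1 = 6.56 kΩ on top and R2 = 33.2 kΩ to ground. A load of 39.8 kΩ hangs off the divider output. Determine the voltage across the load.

The load sits in parallel with R2: R2‖R_L = (33.2 × 39.8) / (33.2 + 39.8) = 18.10 kΩ.
V_out = 44.7 × 18.10 / (6.56 + 18.10) = 44.7 × 18.10/24.66 = 32.8 V.

V_out ≈ 32.8 V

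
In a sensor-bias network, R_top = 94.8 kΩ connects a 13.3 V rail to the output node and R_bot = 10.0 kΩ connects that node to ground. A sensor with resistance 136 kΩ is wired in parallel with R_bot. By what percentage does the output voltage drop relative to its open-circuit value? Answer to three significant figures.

6.24 %

The divider's output (Thévenin) resistance is R_top‖R_bot = 9.046 kΩ.
Fractional drop under load = R_th/(R_th + R_L) = 9.046 / (9.046 + 136) = 0.06237.
So the output falls by 6.24 %.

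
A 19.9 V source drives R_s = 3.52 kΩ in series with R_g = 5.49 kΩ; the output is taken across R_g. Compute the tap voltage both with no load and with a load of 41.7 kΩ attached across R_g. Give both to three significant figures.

Unloaded: 12.1 V; loaded: 11.5 V

Open-circuit: V = 19.9 × 5.49/(3.52 + 5.49) = 12.1 V.
With the load, R_g becomes R_g‖R_L = 4.851 kΩ, so V = 19.9 × 4.851/8.371 = 11.5 V.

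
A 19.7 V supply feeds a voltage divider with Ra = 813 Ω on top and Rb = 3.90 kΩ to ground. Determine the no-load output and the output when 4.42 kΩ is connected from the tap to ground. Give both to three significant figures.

Unloaded: 16.3 V; loaded: 14.1 V

Open-circuit: V = 19.7 × 3900/(813 + 3900) = 16.3 V.
With the load, Rb becomes Rb‖R_L = 2072 Ω, so V = 19.7 × 2072/2885 = 14.1 V.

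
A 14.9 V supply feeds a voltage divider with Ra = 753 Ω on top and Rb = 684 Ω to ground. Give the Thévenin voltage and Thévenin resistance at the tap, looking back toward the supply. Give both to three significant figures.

V_th = 7.09 V, R_th = 358 Ω

V_th is the open-circuit tap voltage: 14.9 × 684/(753 + 684) = 7.09 V.
With the supply zeroed, Ra and Rb appear in parallel from the tap: R_th = Ra‖Rb = (753 × 684)/1437 = 358 Ω.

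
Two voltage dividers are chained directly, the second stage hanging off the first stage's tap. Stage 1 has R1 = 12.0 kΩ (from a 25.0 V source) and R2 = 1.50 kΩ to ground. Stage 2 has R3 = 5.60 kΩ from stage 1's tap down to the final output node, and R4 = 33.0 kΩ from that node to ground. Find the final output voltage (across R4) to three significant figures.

Stage 2 presents R3+R4 = 38.60 kΩ as a load on stage 1's tap.
Stage 1's lower leg becomes R2‖(R3+R4) = 1.444 kΩ, so V_mid = 25.0 × 1.444/13.44 = 2.685 V.
Stage 2 is itself unloaded: V_out = V_mid × R4/(R3+R4) = 2.685 × 33.0/38.60 = 2.30 V.

V_out ≈ 2.30 V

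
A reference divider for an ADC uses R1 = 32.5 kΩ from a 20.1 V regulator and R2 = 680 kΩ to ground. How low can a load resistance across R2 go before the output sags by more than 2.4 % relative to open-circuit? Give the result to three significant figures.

R_L(min) ≈ 1.26 MΩ

Output resistance R_th = R1‖R2 = (32.5 × 680)/712.5 = 31.02 kΩ.
The fractional drop is R_th/(R_th + R_L); requiring this ≤ 0.0240 gives R_L ≥ R_th(1/0.0240 − 1) = 31.02 × 40.67 = 1.26 MΩ.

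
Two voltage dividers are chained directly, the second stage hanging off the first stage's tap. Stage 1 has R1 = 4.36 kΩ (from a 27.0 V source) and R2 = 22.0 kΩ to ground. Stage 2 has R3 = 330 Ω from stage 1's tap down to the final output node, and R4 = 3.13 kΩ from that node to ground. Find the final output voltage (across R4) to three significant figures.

V_out ≈ 9.94 V

Stage 2 presents R3+R4 = 3460 Ω as a load on stage 1's tap.
Stage 1's lower leg becomes R2‖(R3+R4) = 2990 Ω, so V_mid = 27.0 × 2990/7350 = 10.98 V.
Stage 2 is itself unloaded: V_out = V_mid × R4/(R3+R4) = 10.98 × 3130/3460 = 9.94 V.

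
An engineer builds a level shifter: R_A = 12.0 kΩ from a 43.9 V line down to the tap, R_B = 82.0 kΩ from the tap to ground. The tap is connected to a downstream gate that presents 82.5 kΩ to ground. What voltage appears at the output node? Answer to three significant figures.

V_out ≈ 34.0 V

The load sits in parallel with R_B: R_B‖R_L = (82.0 × 82.5) / (82.0 + 82.5) = 41.12 kΩ.
V_out = 43.9 × 41.12 / (12.0 + 41.12) = 43.9 × 41.12/53.12 = 34.0 V.
(Unloaded it would have been 38.3 V.)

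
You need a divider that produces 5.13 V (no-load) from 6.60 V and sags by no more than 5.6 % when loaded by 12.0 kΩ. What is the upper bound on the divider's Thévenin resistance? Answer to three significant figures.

R_th ≤ 712 Ω

Loading drop = R_th/(R_th + R_L) ≤ 0.0560, so R_th ≤ R_L · ε/(1−ε) = 12.0 kΩ × 0.0560/0.9440 = 712 Ω.
(Any R1, R2 with R2/(R1+R2) = 0.777 and R1‖R2 ≤ 712 Ω will meet the spec.)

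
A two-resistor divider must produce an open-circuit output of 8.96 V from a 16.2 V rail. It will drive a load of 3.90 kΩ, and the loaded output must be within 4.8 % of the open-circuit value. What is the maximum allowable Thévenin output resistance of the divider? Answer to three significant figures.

Loading drop = R_th/(R_th + R_L) ≤ 0.0480, so R_th ≤ R_L · ε/(1−ε) = 3.90 kΩ × 0.0480/0.9520 = 197 Ω.

R_th ≤ 197 Ω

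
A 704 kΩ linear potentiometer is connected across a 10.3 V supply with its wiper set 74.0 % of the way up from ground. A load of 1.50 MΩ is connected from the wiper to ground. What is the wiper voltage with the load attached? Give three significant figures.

The wiper splits the pot into (1−α)R = 183.0 kΩ above and αR = 521.0 kΩ below.
Lower section ‖ load = 386.7 kΩ.
V_wiper = 10.3 × 386.7/(183.0 + 386.7) = 6.99 V.

V ≈ 6.99 V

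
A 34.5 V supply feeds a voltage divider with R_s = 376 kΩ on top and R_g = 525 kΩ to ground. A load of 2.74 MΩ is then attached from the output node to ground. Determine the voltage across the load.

The load sits in parallel with R_g: R_g‖R_L = (525 × 2740) / (525 + 2740) = 440.6 kΩ.
V_out = 34.5 × 440.6 / (376 + 440.6) = 34.5 × 440.6/816.6 = 18.6 V.

V_out ≈ 18.6 V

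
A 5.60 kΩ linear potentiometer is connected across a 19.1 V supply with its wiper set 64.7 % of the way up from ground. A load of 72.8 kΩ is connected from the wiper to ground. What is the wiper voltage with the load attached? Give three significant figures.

The wiper splits the pot into (1−α)R = 1.977 kΩ above and αR = 3.623 kΩ below.
Lower section ‖ load = 3.451 kΩ.
V_wiper = 19.1 × 3.451/(1.977 + 3.451) = 12.1 V.

V ≈ 12.1 V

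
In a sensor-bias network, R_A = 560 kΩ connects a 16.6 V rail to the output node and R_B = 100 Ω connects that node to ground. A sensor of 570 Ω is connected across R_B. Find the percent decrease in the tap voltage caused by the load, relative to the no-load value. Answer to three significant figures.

14.9 %

The divider's output (Thévenin) resistance is R_A‖R_B = 99.98 Ω.
Fractional drop under load = R_th/(R_th + R_L) = 99.98 / (99.98 + 570) = 0.1492.
So the output falls by 14.9 %.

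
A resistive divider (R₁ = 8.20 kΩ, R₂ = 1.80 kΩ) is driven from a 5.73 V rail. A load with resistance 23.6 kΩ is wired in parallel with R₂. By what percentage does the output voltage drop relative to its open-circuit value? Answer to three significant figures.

The divider's output (Thévenin) resistance is R₁‖R₂ = 1.476 kΩ.
Fractional drop under load = R_th/(R_th + R_L) = 1.476 / (1.476 + 23.6) = 0.05886.
So the output falls by 5.89 %.

5.89 %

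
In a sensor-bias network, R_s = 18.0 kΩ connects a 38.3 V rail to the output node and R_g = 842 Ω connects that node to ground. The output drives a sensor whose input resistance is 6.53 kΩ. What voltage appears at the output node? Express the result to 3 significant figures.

The load sits in parallel with R_g: R_g‖R_L = (842 × 6530) / (842 + 6530) = 745.8 Ω.
V_out = 38.3 × 745.8 / (18000 + 745.8) = 38.3 × 745.8/18750 = 1.52 V.

V_out ≈ 1.52 V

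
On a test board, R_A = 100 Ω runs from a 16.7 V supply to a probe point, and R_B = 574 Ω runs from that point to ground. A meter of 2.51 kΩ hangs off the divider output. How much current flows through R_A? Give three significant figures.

R_B‖R_L = 467.2 Ω, so the source sees R_A + R_B‖R_L = 567.2 Ω.
I = 16.7 V / 567.2 Ω = 29.4 mA.

I ≈ 29.4 mA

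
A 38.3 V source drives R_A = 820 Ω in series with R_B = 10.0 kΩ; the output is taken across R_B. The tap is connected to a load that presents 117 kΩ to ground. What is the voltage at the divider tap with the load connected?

The load sits in parallel with R_B: R_B‖R_L = (10000 × 117000) / (10000 + 117000) = 9213 Ω.
V_out = 38.3 × 9213 / (820 + 9213) = 38.3 × 9213/10030 = 35.2 V.
(Unloaded it would have been 35.4 V.)

V_out ≈ 35.2 V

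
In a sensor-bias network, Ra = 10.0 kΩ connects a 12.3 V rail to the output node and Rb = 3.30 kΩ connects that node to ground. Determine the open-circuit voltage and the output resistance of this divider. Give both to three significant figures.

V_th is the open-circuit tap voltage: 12.3 × 3.30/(10.0 + 3.30) = 3.05 V.
With the supply zeroed, Ra and Rb appear in parallel from the tap: R_th = Ra‖Rb = (10.0 × 3.30)/13.30 = 2.48 kΩ.

V_th = 3.05 V, R_th = 2.48 kΩ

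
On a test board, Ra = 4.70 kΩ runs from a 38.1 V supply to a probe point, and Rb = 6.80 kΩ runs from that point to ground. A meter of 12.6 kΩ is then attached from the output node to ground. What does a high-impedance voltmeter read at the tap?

V_out ≈ 18.5 V

The load sits in parallel with Rb: Rb‖R_L = (6.80 × 12.6) / (6.80 + 12.6) = 4.416 kΩ.
V_out = 38.1 × 4.416 / (4.70 + 4.416) = 38.1 × 4.416/9.116 = 18.5 V.
(Unloaded it would have been 22.5 V.)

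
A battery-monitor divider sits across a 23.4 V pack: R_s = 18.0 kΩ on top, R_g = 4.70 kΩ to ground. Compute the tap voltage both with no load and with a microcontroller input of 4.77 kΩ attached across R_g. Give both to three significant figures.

Open-circuit: V = 23.4 × 4.70/(18.0 + 4.70) = 4.84 V.
With the load, R_g becomes R_g‖R_L = 2.367 kΩ, so V = 23.4 × 2.367/20.37 = 2.72 V.

Unloaded: 4.84 V; loaded: 2.72 V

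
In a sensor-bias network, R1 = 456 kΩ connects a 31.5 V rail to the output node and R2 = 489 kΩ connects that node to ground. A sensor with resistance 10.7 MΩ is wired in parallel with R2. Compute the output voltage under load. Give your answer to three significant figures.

V_out ≈ 15.9 V

The load sits in parallel with R2: R2‖R_L = (489 × 10700) / (489 + 10700) = 467.6 kΩ.
V_out = 31.5 × 467.6 / (456 + 467.6) = 31.5 × 467.6/923.6 = 15.9 V.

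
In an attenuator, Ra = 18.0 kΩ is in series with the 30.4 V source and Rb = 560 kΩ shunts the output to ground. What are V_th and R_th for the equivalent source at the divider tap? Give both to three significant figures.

V_th is the open-circuit tap voltage: 30.4 × 560/(18.0 + 560) = 29.5 V.
With the supply zeroed, Ra and Rb appear in parallel from the tap: R_th = Ra‖Rb = (18.0 × 560)/578.0 = 17.4 kΩ.

V_th = 29.5 V, R_th = 17.4 kΩ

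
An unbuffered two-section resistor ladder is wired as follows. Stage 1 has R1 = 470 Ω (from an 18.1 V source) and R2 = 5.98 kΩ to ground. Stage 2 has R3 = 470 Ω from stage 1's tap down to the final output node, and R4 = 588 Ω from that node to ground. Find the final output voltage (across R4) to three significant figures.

V_out ≈ 6.61 V

Stage 2 presents R3+R4 = 1058 Ω as a load on stage 1's tap.
Stage 1's lower leg becomes R2‖(R3+R4) = 899.0 Ω, so V_mid = 18.1 × 899.0/1369 = 11.89 V.
Stage 2 is itself unloaded: V_out = V_mid × R4/(R3+R4) = 11.89 × 588/1058 = 6.61 V.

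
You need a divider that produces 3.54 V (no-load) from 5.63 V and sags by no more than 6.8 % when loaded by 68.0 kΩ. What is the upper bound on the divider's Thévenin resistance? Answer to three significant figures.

Loading drop = R_th/(R_th + R_L) ≤ 0.0680, so R_th ≤ R_L · ε/(1−ε) = 68.0 kΩ × 0.0680/0.9320 = 4.96 kΩ.

R_th ≤ 4.96 kΩ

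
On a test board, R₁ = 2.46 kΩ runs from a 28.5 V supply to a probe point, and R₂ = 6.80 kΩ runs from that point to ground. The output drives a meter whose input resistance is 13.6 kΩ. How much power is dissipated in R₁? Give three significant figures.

Total resistance from the source is R₁ + (R₂‖R_L) = 6.993 kΩ, so I = 28.5/6.993 kΩ = 4.075 mA.
P = I²·R₁ = (4.075 mA)² × 2.46 kΩ = 40.9 mW.

P ≈ 40.9 mW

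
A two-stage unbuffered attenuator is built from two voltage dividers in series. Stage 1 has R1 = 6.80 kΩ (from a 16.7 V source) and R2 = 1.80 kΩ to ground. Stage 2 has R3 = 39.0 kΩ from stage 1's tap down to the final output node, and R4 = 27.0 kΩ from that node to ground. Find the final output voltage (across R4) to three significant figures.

Stage 2 presents R3+R4 = 66.00 kΩ as a load on stage 1's tap.
Stage 1's lower leg becomes R2‖(R3+R4) = 1.752 kΩ, so V_mid = 16.7 × 1.752/8.552 = 3.422 V.
Stage 2 is itself unloaded: V_out = V_mid × R4/(R3+R4) = 3.422 × 27.0/66.00 = 1.40 V.

V_out ≈ 1.40 V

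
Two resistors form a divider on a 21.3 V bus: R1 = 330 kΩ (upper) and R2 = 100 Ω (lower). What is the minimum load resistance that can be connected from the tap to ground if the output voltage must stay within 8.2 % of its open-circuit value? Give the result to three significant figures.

R_L(min) ≈ 1.12 kΩ

Output resistance R_th = R1‖R2 = (330000 × 100)/330100 = 99.97 Ω.
The fractional drop is R_th/(R_th + R_L); requiring this ≤ 0.0820 gives R_L ≥ R_th(1/0.0820 − 1) = 99.97 × 11.20 = 1.12 kΩ.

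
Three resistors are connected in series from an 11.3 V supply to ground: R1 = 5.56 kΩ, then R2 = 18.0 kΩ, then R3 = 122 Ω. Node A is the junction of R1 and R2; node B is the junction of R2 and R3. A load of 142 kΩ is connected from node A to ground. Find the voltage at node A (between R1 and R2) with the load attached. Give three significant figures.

Below node A the series string R2+R3 = 18120 Ω sits in parallel with the 142000 Ω load: 16070 Ω.
V_A = 11.3 × 16070/(5560 + 16070) = 8.40 V.

V ≈ 8.40 V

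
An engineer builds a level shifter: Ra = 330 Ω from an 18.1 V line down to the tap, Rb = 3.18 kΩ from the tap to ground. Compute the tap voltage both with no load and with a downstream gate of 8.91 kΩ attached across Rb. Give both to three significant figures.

Unloaded: 16.4 V; loaded: 15.9 V

Open-circuit: V = 18.1 × 3180/(330 + 3180) = 16.4 V.
With the load, Rb becomes Rb‖R_L = 2344 Ω, so V = 18.1 × 2344/2674 = 15.9 V.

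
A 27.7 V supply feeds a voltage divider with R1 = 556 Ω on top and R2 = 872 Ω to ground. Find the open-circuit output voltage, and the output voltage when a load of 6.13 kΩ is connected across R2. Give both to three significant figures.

Open-circuit: V = 27.7 × 872/(556 + 872) = 16.9 V.
With the load, R2 becomes R2‖R_L = 763.4 Ω, so V = 27.7 × 763.4/1319 = 16.0 V.

Unloaded: 16.9 V; loaded: 16.0 V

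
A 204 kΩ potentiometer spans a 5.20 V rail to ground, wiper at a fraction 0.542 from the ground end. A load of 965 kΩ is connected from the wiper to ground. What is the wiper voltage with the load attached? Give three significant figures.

The wiper splits the pot into (1−α)R = 93.43 kΩ above and αR = 110.6 kΩ below.
Lower section ‖ load = 99.20 kΩ.
V_wiper = 5.20 × 99.20/(93.43 + 99.20) = 2.68 V.

V ≈ 2.68 V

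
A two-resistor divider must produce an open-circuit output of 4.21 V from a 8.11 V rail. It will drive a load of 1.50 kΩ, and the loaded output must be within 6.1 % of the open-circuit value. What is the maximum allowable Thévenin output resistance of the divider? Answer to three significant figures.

Loading drop = R_th/(R_th + R_L) ≤ 0.0610, so R_th ≤ R_L · ε/(1−ε) = 1.50 kΩ × 0.0610/0.9390 = 97.4 Ω.

R_th ≤ 97.4 Ω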